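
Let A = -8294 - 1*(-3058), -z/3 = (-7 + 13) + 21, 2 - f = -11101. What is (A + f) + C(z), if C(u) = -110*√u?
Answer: 5867 - 990*I ≈ 5867.0 - 990.0*I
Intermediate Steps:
f = 11103 (f = 2 - 1*(-11101) = 2 + 11101 = 11103)
z = -81 (z = -3*((-7 + 13) + 21) = -3*(6 + 21) = -3*27 = -81)
A = -5236 (A = -8294 + 3058 = -5236)
(A + f) + C(z) = (-5236 + 11103) - 990*I = 5867 - 990*I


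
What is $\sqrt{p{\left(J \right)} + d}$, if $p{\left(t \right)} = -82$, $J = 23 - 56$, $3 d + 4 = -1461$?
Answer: $\frac{i \sqrt{5133}}{3} \approx 23.882 i$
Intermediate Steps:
$d = - \frac{1465}{3}$ ($d = - \frac{4}{3} + \frac{1}{3} \left(-1461\right) = - \frac{4}{3} - 487 = - \frac{1465}{3} \approx -488.33$)
$J = -33$ ($J = 23 - 56 = -33$)
$\sqrt{p{\left(J \right)} + d} = \sqrt{-82 - \frac{1465}{3}} = \sqrt{- \frac{1711}{3}} = \frac{i \sqrt{5133}}{3}$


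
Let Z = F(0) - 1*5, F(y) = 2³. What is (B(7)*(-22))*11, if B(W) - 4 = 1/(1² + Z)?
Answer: -2057/2 ≈ -1028.5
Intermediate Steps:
F(y) = 8
Z = 3 (Z = 8 - 1*5 = 8 - 5 = 3)
B(W) = 17/4 (B(W) = 4 + 1/(1² + 3) = 4 + 1/(1 + 3) = 4 + 1/4 = 4 + ¼ = 17/4)
(B(7)*(-22))*11 = ((17/4)*(-22))*11 = -187/2*11 = -2057/2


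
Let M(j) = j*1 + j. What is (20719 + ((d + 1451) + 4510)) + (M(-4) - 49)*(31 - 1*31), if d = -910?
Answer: 25770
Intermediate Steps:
M(j) = 2*j (M(j) = j + j = 2*j)
(20719 + ((d + 1451) + 4510)) + (M(-4) - 49)*(31 - 1*31) = (20719 + ((-910 + 1451) + 4510)) + (2*(-4) - 49)*(31 - 1*31) = (20719 + (541 + 4510)) + (-8 - 49)*(31 - 31) = (20719 + 5051) - 57*0 = 25770 + 0 = 25770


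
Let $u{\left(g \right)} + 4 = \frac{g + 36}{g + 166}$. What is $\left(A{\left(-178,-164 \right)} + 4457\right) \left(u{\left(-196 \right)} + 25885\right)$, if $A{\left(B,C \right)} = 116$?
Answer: $\frac{355134607}{3} \approx 1.1838 \cdot 10^{8}$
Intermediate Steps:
$u{\left(g \right)} = -4 + \frac{36 + g}{166 + g}$ ($u{\left(g \right)} = -4 + \frac{g + 36}{g + 166} = -4 + \frac{36 + g}{166 + g}$)
$\left(A{\left(-178,-164 \right)} + 4457\right) \left(u{\left(-196 \right)} + 25885\right) = \left(116 + 4457\right) \left(\frac{-628 - -588}{166 - 196} + 25885\right) = 4573 \left(\frac{-628 + 588}{-30} + 25885\right) = 4573 \left(\left(- \frac{1}{30}\right) \left(-40\right) + 25885\right) = 4573 \left(\frac{4}{3} + 25885\right) = 4573 \cdot \frac{77659}{3} = \frac{355134607}{3}$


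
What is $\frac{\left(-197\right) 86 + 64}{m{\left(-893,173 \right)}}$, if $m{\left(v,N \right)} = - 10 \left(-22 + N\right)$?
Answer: $\frac{8439}{755} \approx 11.177$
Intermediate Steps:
$m{\left(v,N \right)} = 220 - 10 N$
$\frac{\left(-197\right) 86 + 64}{m{\left(-893,173 \right)}} = \frac{\left(-197\right) 86 + 64}{220 - 1730} = \frac{-16942 + 64}{220 - 1730} = - \frac{16878}{-1510} = \left(-16878\right) \left(- \frac{1}{1510}\right) = \frac{8439}{755}$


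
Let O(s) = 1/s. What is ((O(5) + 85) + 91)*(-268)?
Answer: -236108/5 ≈ -47222.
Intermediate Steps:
((O(5) + 85) + 91)*(-268) = ((1/5 + 85) + 91)*(-268) = ((⅕ + 85) + 91)*(-268) = (426/5 + 91)*(-268) = (881/5)*(-268) = -236108/5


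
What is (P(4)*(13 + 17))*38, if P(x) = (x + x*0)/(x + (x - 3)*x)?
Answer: 570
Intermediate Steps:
P(x) = x/(x + x*(-3 + x)) (P(x) = (x + 0)/(x + (-3 + x)*x) = x/(x + x*(-3 + x)))
(P(4)*(13 + 17))*38 = ((13 + 17)/(-2 + 4))*38 = (30/2)*38 = ((½)*30)*38 = 15*38 = 570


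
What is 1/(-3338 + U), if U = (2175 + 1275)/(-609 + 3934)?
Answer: -133/443816 ≈ -0.00029967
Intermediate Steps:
U = 138/133 (U = 3450/3325 = 3450*(1/3325) = 138/133 ≈ 1.0376)
1/(-3338 + U) = 1/(-3338 + 138/133) = 1/(-443816/133) = -133/443816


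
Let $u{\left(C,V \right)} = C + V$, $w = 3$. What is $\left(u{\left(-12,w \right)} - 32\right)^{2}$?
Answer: $1681$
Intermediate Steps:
$\left(u{\left(-12,w \right)} - 32\right)^{2} = \left(\left(-12 + 3\right) - 32\right)^{2} = \left(-9 - 32\right)^{2} = \left(-41\right)^{2} = 1681$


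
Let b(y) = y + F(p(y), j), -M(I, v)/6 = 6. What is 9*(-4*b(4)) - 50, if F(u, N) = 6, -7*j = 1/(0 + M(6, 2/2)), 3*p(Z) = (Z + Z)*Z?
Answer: -410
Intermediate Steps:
M(I, v) = -36 (M(I, v) = -6*6 = -36)
p(Z) = 2*Z**2/3 (p(Z) = ((Z + Z)*Z)/3 = ((2*Z)*Z)/3 = (2*Z**2)/3 = 2*Z**2/3)
j = 1/252 (j = -1/(7*(0 - 36)) = -1/7/(-36) = -1/7*(-1/36) = 1/252 ≈ 0.0039683)
b(y) = 6 + y (b(y) = y + 6 = 6 + y)
9*(-4*b(4)) - 50 = 9*(-4*(6 + 4)) - 50 = 9*(-4*10) - 50 = 9*(-40) - 50 = -360 - 50 = -410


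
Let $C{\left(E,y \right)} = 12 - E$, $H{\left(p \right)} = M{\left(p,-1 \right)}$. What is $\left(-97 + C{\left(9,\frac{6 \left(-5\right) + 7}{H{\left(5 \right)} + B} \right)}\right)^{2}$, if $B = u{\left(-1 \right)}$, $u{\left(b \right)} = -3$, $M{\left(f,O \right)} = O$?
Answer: $8836$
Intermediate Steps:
$H{\left(p \right)} = -1$
$B = -3$
$\left(-97 + C{\left(9,\frac{6 \left(-5\right) + 7}{H{\left(5 \right)} + B} \right)}\right)^{2} = \left(-97 + \left(12 - 9\right)\right)^{2} = \left(-97 + 3\right)^{2} = \left(-94\right)^{2} = 8836$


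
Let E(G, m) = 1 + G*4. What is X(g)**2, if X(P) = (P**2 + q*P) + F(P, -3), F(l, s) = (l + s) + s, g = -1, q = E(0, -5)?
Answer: 49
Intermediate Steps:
E(G, m) = 1 + 4*G
q = 1 (q = 1 + 4*0 = 1 + 0 = 1)
F(l, s) = l + 2*s
X(P) = -6 + P**2 + 2*P (X(P) = (P**2 + 1*P) + (P + 2*(-3)) = (P**2 + P) + (P - 6) = (P + P**2) + (-6 + P) = -6 + P**2 + 2*P)
X(g)**2 = (-6 + (-1)**2 + 2*(-1))**2 = (-6 + 1 - 2)**2 = (-7)**2 = 49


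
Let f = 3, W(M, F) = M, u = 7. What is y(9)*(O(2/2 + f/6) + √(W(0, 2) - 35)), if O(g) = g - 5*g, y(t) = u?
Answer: -42 + 7*I*√35 ≈ -42.0 + 41.413*I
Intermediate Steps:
y(t) = 7
O(g) = -4*g
y(9)*(O(2/2 + f/6) + √(W(0, 2) - 35)) = 7*(-4*(2/2 + 3/6) + √(0 - 35)) = 7*(-4*(2*(½) + 3*(⅙)) + √(-35)) = 7*(-4*(1 + ½) + I*√35) = 7*(-4*3/2 + I*√35) = 7*(-6 + I*√35) = -42 + 7*I*√35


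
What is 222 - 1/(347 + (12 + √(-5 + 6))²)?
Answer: 114551/516 ≈ 222.00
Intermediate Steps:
222 - 1/(347 + (12 + √(-5 + 6))²) = 222 - 1/(347 + (12 + √1)²) = 222 - 1/(347 + (12 + 1)²) = 222 - 1/(347 + 13²) = 222 - 1/(347 + 169) = 222 - 1/516 = 114551/516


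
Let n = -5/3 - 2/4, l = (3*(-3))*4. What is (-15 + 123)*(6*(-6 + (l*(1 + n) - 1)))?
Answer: 22680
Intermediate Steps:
l = -36 (l = -9*4 = -36)
n = -13/6 (n = -5*1/3 - 2*1/4 = -5/3 - 1/2 = -13/6 ≈ -2.1667)
(-15 + 123)*(6*(-6 + (l*(1 + n) - 1))) = (-15 + 123)*(6*(-6 + (-36*(1 - 13/6) - 1))) = 108*(6*(-6 + (-36*(-7/6) - 1))) = 108*(6*(-6 + (42 - 1))) = 108*(6*(-6 + 41)) = 108*(6*35) = 108*210 = 22680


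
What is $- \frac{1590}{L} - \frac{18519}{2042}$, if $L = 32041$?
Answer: $- \frac{596614059}{65427722} \approx -9.1187$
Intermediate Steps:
$- \frac{1590}{L} - \frac{18519}{2042} = - \frac{1590}{32041} - \frac{18519}{2042} = - \frac{596614059}{65427722}$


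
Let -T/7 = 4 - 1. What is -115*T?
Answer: 2415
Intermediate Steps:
T = -21 (T = -7*(4 - 1) = -7*3 = -21)
-115*T = -115*(-21) = 2415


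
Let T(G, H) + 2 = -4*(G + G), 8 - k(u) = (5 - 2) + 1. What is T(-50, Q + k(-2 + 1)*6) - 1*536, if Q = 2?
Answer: -138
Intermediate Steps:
k(u) = 4 (k(u) = 8 - ((5 - 2) + 1) = 8 - (3 + 1) = 8 - 1*4 = 8 - 4 = 4)
T(G, H) = -2 - 8*G (T(G, H) = -2 - 4*(G + G) = -2 - 8*G)
T(-50, Q + k(-2 + 1)*6) - 1*536 = (-2 - 8*(-50)) - 1*536 = (-2 + 400) - 536 = 398 - 536 = -138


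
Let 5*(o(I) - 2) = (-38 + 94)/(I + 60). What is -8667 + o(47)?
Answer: -4635719/535 ≈ -8664.9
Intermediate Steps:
o(I) = 2 + 56/(5*(60 + I)) (o(I) = 2 + ((-38 + 94)/(I + 60))/5 = 2 + (56/(60 + I))/5 = 2 + 56/(5*(60 + I)))
-8667 + o(47) = -8667 + 2*(328 + 5*47)/(5*(60 + 47)) = -8667 + (2/5)*(328 + 235)/107 = -8667 + (2/5)*(1/107)*563 = -8667 + 1126/535 = -4635719/535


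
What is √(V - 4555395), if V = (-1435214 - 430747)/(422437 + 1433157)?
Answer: 9*I*√193645334022539334/1855594 ≈ 2134.3*I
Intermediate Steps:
V = -1865961/1855594 ≈ -1.0056
√(V - 4555395) = √(-1865961/1855594 - 4555395) = √(-8452965495591/1855594) = 9*I*√193645334022539334/1855594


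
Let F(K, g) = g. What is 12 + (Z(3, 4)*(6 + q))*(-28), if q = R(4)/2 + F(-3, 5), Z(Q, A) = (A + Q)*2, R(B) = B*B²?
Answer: -16844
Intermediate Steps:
R(B) = B³
Z(Q, A) = 2*A + 2*Q
q = 37 (q = 4³/2 + 5 = 64*(½) + 5 = 32 + 5 = 37)
12 + (Z(3, 4)*(6 + q))*(-28) = 12 + ((2*4 + 2*3)*(6 + 37))*(-28) = 12 + ((8 + 6)*43)*(-28) = 12 + (14*43)*(-28) = 12 + 602*(-28) = 12 - 16856 = -16844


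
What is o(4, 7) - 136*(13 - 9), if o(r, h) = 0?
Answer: -544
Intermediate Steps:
o(4, 7) - 136*(13 - 9) = 0 - 136*(13 - 9) = 0 - 136*4 = 0 - 544 = -544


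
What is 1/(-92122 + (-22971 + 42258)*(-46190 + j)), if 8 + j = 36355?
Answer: -1/189934063 ≈ -5.2650e-9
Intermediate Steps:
j = 36347 (j = -8 + 36355 = 36347)
1/(-92122 + (-22971 + 42258)*(-46190 + j)) = 1/(-92122 + (-22971 + 42258)*(-46190 + 36347)) = 1/(-92122 + 19287*(-9843)) = 1/(-92122 - 189841941) = 1/(-189934063) = -1/189934063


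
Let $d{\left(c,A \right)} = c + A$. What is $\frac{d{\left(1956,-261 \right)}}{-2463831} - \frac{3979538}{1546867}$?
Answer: $- \frac{3269177009881}{1270406289159} \approx -2.5733$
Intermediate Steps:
$d{\left(c,A \right)} = A + c$
$\frac{d{\left(1956,-261 \right)}}{-2463831} - \frac{3979538}{1546867} = \frac{-261 + 1956}{-2463831} - \frac{3979538}{1546867} = 1695 \left(- \frac{1}{2463831}\right) - \frac{3979538}{1546867} = - \frac{565}{821277} - \frac{3979538}{1546867} = - \frac{3269177009881}{1270406289159}$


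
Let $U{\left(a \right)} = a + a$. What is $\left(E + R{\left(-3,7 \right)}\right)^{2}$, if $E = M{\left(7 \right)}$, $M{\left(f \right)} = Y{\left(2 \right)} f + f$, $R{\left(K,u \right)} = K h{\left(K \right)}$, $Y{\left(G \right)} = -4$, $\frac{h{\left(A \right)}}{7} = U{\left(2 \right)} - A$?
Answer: $28224$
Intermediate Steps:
$U{\left(a \right)} = 2 a$
$h{\left(A \right)} = 28 - 7 A$ ($h{\left(A \right)} = 7 \left(2 \cdot 2 - A\right) = 7 \left(4 - A\right) = 28 - 7 A$)
$R{\left(K,u \right)} = K \left(28 - 7 K\right)$
$M{\left(f \right)} = - 3 f$ ($M{\left(f \right)} = - 4 f + f = - 3 f$)
$E = -21$ ($E = \left(-3\right) 7 = -21$)
$\left(E + R{\left(-3,7 \right)}\right)^{2} = \left(-21 + 7 \left(-3\right) \left(4 - -3\right)\right)^{2} = \left(-21 + 7 \left(-3\right) \left(4 + 3\right)\right)^{2} = \left(-21 + 7 \left(-3\right) 7\right)^{2} = \left(-21 - 147\right)^{2} = \left(-168\right)^{2} = 28224$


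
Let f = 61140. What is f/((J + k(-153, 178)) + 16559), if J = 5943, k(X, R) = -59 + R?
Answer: 61140/22621 ≈ 2.7028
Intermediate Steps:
f/((J + k(-153, 178)) + 16559) = 61140/((5943 + (-59 + 178)) + 16559) = 61140/((5943 + 119) + 16559) = 61140/(6062 + 16559) = 61140/22621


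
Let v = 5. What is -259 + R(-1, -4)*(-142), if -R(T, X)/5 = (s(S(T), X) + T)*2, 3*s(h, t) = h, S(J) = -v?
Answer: -12137/3 ≈ -4045.7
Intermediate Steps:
S(J) = -5 (S(J) = -1*5 = -5)
s(h, t) = h/3
R(T, X) = 50/3 - 10*T (R(T, X) = -5*((⅓)*(-5) + T)*2 = -5*(-5/3 + T)*2 = -5*(-10/3 + 2*T) = 50/3 - 10*T)
-259 + R(-1, -4)*(-142) = -259 + (50/3 - 10*(-1))*(-142) = -259 + (50/3 + 10)*(-142) = -259 + (80/3)*(-142) = -259 - 11360/3 = -12137/3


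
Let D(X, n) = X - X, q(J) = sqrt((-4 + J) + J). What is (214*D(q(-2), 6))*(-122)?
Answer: 0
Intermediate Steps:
q(J) = sqrt(-4 + 2*J)
D(X, n) = 0
(214*D(q(-2), 6))*(-122) = (214*0)*(-122) = 0*(-122) = 0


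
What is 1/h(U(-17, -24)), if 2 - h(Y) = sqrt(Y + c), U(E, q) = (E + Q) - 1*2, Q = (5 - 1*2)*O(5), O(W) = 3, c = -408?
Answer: 1/211 + I*sqrt(418)/422 ≈ 0.0047393 + 0.048448*I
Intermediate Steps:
Q = 9 (Q = (5 - 1*2)*3 = (5 - 2)*3 = 3*3 = 9)
U(E, q) = 7 + E (U(E, q) = (E + 9) - 1*2 = (9 + E) - 2 = 7 + E)
h(Y) = 2 - sqrt(-408 + Y) (h(Y) = 2 - sqrt(Y - 408) = 2 - sqrt(-408 + Y))
1/h(U(-17, -24)) = 1/(2 - sqrt(-408 + (7 - 17))) = 1/(2 - sqrt(-408 - 10)) = 1/(2 - sqrt(-418)) = 1/(2 - I*sqrt(418))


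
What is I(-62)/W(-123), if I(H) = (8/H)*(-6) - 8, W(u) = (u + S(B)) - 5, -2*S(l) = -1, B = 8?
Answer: 448/7905 ≈ 0.056673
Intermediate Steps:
S(l) = ½ (S(l) = -½*(-1) = ½)
W(u) = -9/2 + u (W(u) = (u + ½) - 5 = (½ + u) - 5 = -9/2 + u)
I(H) = -8 - 48/H (I(H) = -48/H - 8 = -8 - 48/H)
I(-62)/W(-123) = (-8 - 48/(-62))/(-9/2 - 123) = (-8 - 48*(-1/62))/(-255/2) = (-8 + 24/31)*(-2/255) = -224/31*(-2/255) = 448/7905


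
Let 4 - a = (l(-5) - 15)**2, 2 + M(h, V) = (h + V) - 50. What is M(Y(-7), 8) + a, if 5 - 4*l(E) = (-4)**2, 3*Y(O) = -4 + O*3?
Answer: -17443/48 ≈ -363.40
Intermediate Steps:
Y(O) = -4/3 + O (Y(O) = (-4 + O*3)/3 = (-4 + 3*O)/3 = -4/3 + O)
l(E) = -11/4 (l(E) = 5/4 - 1/4*(-4)**2 = 5/4 - 1/4*16 = 5/4 - 4 = -11/4)
M(h, V) = -52 + V + h (M(h, V) = -2 + ((h + V) - 50) = -2 + ((V + h) - 50) = -2 + (-50 + V + h) = -52 + V + h)
a = -4977/16 (a = 4 - (-11/4 - 15)**2 = 4 - (-71/4)**2 = 4 - 1*5041/16 = 4 - 5041/16 = -4977/16 ≈ -311.06)
M(Y(-7), 8) + a = (-52 + 8 + (-4/3 - 7)) - 4977/16 = (-52 + 8 - 25/3) - 4977/16 = -157/3 - 4977/16 = -17443/48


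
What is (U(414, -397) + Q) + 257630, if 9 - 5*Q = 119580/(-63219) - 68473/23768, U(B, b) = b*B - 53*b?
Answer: 57256539053349/500863064 ≈ 1.1432e+5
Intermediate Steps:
U(B, b) = -53*b + B*b (U(B, b) = B*b - 53*b = -53*b + B*b)
Q = 1379618317/500863064 (Q = 9/5 - (119580/(-63219) - 68473/23768)/5 = 9/5 - (119580*(-1/63219) - 68473*1/23768)/5 = 9/5 - (-39860/21073 - 68473/23768)/5 = 9/5 - ⅕*(-2390324009/500863064) = 9/5 + 2390324009/2504315320 = 1379618317/500863064 ≈ 2.7545)
(U(414, -397) + Q) + 257630 = (-397*(-53 + 414) + 1379618317/500863064) + 257630 = (-397*361 + 1379618317/500863064) + 257630 = (-143317 + 1379618317/500863064) + 257630 = -71780812124971/500863064 + 257630 = 57256539053349/500863064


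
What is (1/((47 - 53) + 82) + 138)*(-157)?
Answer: -1646773/76 ≈ -21668.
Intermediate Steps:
(1/((47 - 53) + 82) + 138)*(-157) = (1/(-6 + 82) + 138)*(-157) = (1/76 + 138)*(-157) = (10489/76)*(-157) = -1646773/76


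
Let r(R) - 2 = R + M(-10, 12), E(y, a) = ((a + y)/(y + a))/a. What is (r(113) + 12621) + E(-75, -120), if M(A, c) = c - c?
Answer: 1528319/120 ≈ 12736.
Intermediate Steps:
M(A, c) = 0
E(y, a) = 1/a (E(y, a) = ((a + y)/(a + y))/a = 1/a)
r(R) = 2 + R (r(R) = 2 + (R + 0) = 2 + R)
(r(113) + 12621) + E(-75, -120) = ((2 + 113) + 12621) + 1/(-120) = (115 + 12621) - 1/120 = 12736 - 1/120 = 1528319/120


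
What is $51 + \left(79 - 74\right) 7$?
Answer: $86$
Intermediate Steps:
$51 + \left(79 - 74\right) 7 = 51 + 5 \cdot 7 = 51 + 35 = 86$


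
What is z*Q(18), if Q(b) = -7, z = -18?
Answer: 126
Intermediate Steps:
z*Q(18) = -18*(-7) = 126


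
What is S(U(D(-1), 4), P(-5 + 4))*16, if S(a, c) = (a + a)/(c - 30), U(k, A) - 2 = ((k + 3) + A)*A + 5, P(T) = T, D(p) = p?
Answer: -32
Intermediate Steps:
U(k, A) = 7 + A*(3 + A + k) (U(k, A) = 2 + (((k + 3) + A)*A + 5) = 2 + (((3 + k) + A)*A + 5) = 2 + ((3 + A + k)*A + 5) = 2 + (A*(3 + A + k) + 5) = 2 + (5 + A*(3 + A + k)) = 7 + A*(3 + A + k))
S(a, c) = 2*a/(-30 + c) (S(a, c) = (2*a)/(-30 + c) = 2*a/(-30 + c))
S(U(D(-1), 4), P(-5 + 4))*16 = (2*(7 + 4² + 3*4 + 4*(-1))/(-30 + (-5 + 4)))*16 = (2*(7 + 16 + 12 - 4)/(-30 - 1))*16 = (2*31/(-31))*16 = (2*31*(-1/31))*16 = -2*16 = -32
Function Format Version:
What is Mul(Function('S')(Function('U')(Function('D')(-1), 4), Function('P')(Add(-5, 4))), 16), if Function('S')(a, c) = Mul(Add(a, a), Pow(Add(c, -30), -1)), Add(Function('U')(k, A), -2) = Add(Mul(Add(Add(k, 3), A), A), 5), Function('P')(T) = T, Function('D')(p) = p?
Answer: -32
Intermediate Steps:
Function('U')(k, A) = Add(7, Mul(A, Add(3, A, k))) (Function('U')(k, A) = Add(2, Add(Mul(Add(Add(k, 3), A), A), 5)) = Add(2, Add(Mul(Add(Add(3, k), A), A), 5)) = Add(2, Add(Mul(Add(3, A, k), A), 5)) = Add(2, Add(Mul(A, Add(3, A, k)), 5)) = Add(2, Add(5, Mul(A, Add(3, A, k)))) = Add(7, Mul(A, Add(3, A, k))))
Function('S')(a, c) = Mul(2, a, Pow(Add(-30, c), -1)) (Function('S')(a, c) = Mul(Mul(2, a), Pow(Add(-30, c), -1)) = Mul(2, a, Pow(Add(-30, c), -1)))
Mul(Function('S')(Function('U')(Function('D')(-1), 4), Function('P')(Add(-5, 4))), 16) = Mul(Mul(2, Add(7, Pow(4, 2), Mul(3, 4), Mul(4, -1)), Pow(Add(-30, Add(-5, 4)), -1)), 16) = Mul(Mul(2, Add(7, 16, 12, -4), Pow(Add(-30, -1), -1)), 16) = Mul(Mul(2, 31, Pow(-31, -1)), 16) = Mul(Mul(2, 31, Rational(-1, 31)), 16) = Mul(-2, 16) = -32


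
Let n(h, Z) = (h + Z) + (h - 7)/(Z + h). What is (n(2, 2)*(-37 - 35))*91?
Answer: -18018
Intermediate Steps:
n(h, Z) = Z + h + (-7 + h)/(Z + h) (n(h, Z) = (Z + h) + (-7 + h)/(Z + h) = Z + h + (-7 + h)/(Z + h))
(n(2, 2)*(-37 - 35))*91 = (((-7 + 2 + 2² + 2² + 2*2*2)/(2 + 2))*(-37 - 35))*91 = (((-7 + 2 + 4 + 4 + 8)/4)*(-72))*91 = (((¼)*11)*(-72))*91 = ((11/4)*(-72))*91 = -198*91 = -18018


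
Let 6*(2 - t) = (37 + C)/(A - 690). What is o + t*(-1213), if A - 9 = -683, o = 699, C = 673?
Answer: -7497499/4092 ≈ -1832.2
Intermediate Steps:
A = -674 (A = 9 - 683 = -674)
t = 8539/4092 (t = 2 - (37 + 673)/(6*(-674 - 690)) = 2 - 355/(3*(-1364)) = 2 - 355*(-1)/(3*1364) = 2 - 1/6*(-355/682) = 2 + 355/4092 = 8539/4092 ≈ 2.0868)
o + t*(-1213) = 699 + (8539/4092)*(-1213) = 699 - 10357807/4092 = -7497499/4092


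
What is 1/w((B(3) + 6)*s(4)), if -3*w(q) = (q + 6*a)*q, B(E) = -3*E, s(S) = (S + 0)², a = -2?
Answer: -1/960 ≈ -0.0010417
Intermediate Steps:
s(S) = S²
w(q) = -q*(-12 + q)/3 (w(q) = -(q + 6*(-2))*q/3 = -(q - 12)*q/3 = -(-12 + q)*q/3 = -q*(-12 + q)/3)
1/w((B(3) + 6)*s(4)) = 1/(((-3*3 + 6)*4²)*(12 - (-3*3 + 6)*4²)/3) = 1/(((-9 + 6)*16)*(12 - (-9 + 6)*16)/3) = 1/((-3*16)*(12 - (-3)*16)/3) = 1/((⅓)*(-48)*(12 - 1*(-48))) = 1/((⅓)*(-48)*(12 + 48)) = 1/((⅓)*(-48)*60) = 1/(-960) = -1/960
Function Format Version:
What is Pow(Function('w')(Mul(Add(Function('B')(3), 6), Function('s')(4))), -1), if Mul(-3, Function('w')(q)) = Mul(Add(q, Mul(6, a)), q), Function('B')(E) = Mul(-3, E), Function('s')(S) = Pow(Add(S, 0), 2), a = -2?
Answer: Rational(-1, 960) ≈ -0.0010417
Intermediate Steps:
Function('s')(S) = Pow(S, 2)
Function('w')(q) = Mul(Rational(-1, 3), q, Add(-12, q)) (Function('w')(q) = Mul(Rational(-1, 3), Mul(Add(q, Mul(6, -2)), q)) = Mul(Rational(-1, 3), Mul(Add(q, -12), q)) = Mul(Rational(-1, 3), Mul(Add(-12, q), q)) = Mul(Rational(-1, 3), Mul(q, Add(-12, q))) = Mul(Rational(-1, 3), q, Add(-12, q)))
Pow(Function('w')(Mul(Add(Function('B')(3), 6), Function('s')(4))), -1) = Pow(Mul(Rational(1, 3), Mul(Add(Mul(-3, 3), 6), Pow(4, 2)), Add(12, Mul(-1, Mul(Add(Mul(-3, 3), 6), Pow(4, 2))))), -1) = Pow(Mul(Rational(1, 3), Mul(Add(-9, 6), 16), Add(12, Mul(-1, Mul(Add(-9, 6), 16)))), -1) = Pow(Mul(Rational(1, 3), Mul(-3, 16), Add(12, Mul(-1, Mul(-3, 16)))), -1) = Pow(Mul(Rational(1, 3), -48, Add(12, Mul(-1, -48))), -1) = Pow(Mul(Rational(1, 3), -48, Add(12, 48)), -1) = Pow(Mul(Rational(1, 3), -48, 60), -1) = Pow(-960, -1) = Rational(-1, 960)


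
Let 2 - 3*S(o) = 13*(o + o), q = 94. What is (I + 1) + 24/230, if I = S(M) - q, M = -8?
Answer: -2633/115 ≈ -22.896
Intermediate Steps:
S(o) = 2/3 - 26*o/3 (S(o) = 2/3 - 13*(o + o)/3 = 2/3 - 13*2*o/3 = 2/3 - 26*o/3)
I = -24 (I = (2/3 - 26/3*(-8)) - 1*94 = (2/3 + 208/3) - 94 = 70 - 94 = -24)
(I + 1) + 24/230 = (-24 + 1) + 24/230 = -23 + 24*(1/230) = -23 + 12/115 = -2633/115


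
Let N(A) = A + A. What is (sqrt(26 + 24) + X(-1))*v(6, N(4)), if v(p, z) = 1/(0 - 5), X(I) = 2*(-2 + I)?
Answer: 6/5 - sqrt(2) ≈ -0.21421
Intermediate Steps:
X(I) = -4 + 2*I
N(A) = 2*A
v(p, z) = -1/5 (v(p, z) = 1/(-5) = -1/5)
(sqrt(26 + 24) + X(-1))*v(6, N(4)) = (sqrt(26 + 24) + (-4 + 2*(-1)))*(-1/5) = (sqrt(50) + (-4 - 2))*(-1/5) = (5*sqrt(2) - 6)*(-1/5) = (-6 + 5*sqrt(2))*(-1/5) = 6/5 - sqrt(2)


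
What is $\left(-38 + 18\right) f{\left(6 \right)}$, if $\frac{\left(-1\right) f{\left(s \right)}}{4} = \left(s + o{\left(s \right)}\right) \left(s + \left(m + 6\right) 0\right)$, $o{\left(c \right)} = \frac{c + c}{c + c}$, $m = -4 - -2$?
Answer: $3360$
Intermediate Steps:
$m = -2$ ($m = -4 + 2 = -2$)
$o{\left(c \right)} = 1$ ($o{\left(c \right)} = \frac{2 c}{2 c} = 2 c \frac{1}{2 c} = 1$)
$f{\left(s \right)} = - 4 s \left(1 + s\right)$ ($f{\left(s \right)} = - 4 \left(s + 1\right) \left(s + \left(-2 + 6\right) 0\right) = - 4 \left(1 + s\right) \left(s + 4 \cdot 0\right) = - 4 \left(1 + s\right) \left(s + 0\right) = - 4 \left(1 + s\right) s = - 4 s \left(1 + s\right)$)
$\left(-38 + 18\right) f{\left(6 \right)} = \left(-38 + 18\right) \left(\left(-4\right) 6 \left(1 + 6\right)\right) = - 20 \left(\left(-4\right) 6 \cdot 7\right) = \left(-20\right) \left(-168\right) = 3360$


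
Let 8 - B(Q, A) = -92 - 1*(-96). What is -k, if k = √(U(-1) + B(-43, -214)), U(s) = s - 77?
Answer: -I*√74 ≈ -8.6023*I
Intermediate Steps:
B(Q, A) = 4 (B(Q, A) = 8 - (-92 - 1*(-96)) = 8 - (-92 + 96) = 8 - 1*4 = 8 - 4 = 4)
U(s) = -77 + s
k = I*√74 (k = √((-77 - 1) + 4) = √(-78 + 4) = √(-74) = I*√74 ≈ 8.6023*I)
-k = -I*√74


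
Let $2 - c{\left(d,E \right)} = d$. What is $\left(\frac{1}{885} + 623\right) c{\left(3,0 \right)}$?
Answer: $- \frac{551356}{885} \approx -623.0$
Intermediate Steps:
$c{\left(d,E \right)} = 2 - d$
$\left(\frac{1}{885} + 623\right) c{\left(3,0 \right)} = \left(\frac{1}{885} + 623\right) \left(2 - 3\right) = \frac{551356}{885} \left(-1\right) = - \frac{551356}{885}$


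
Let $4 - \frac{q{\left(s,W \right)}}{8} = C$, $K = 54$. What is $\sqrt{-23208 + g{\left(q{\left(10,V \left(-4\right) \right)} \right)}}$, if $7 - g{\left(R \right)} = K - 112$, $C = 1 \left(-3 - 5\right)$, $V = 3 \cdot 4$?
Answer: $i \sqrt{23143} \approx 152.13 i$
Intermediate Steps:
$V = 12$
$C = -8$ ($C = 1 \left(-8\right) = -8$)
$q{\left(s,W \right)} = 96$ ($q{\left(s,W \right)} = 32 - -64 = 32 + 64 = 96$)
$g{\left(R \right)} = 65$ ($g{\left(R \right)} = 7 - \left(54 - 112\right) = 7 - -58 = 7 + 58 = 65$)
$\sqrt{-23208 + g{\left(q{\left(10,V \left(-4\right) \right)} \right)}} = \sqrt{-23208 + 65} = \sqrt{-23143} = i \sqrt{23143}$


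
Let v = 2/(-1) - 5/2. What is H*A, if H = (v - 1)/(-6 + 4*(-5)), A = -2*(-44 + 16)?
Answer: 154/13 ≈ 11.846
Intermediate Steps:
A = 56 (A = -2*(-28) = 56)
v = -9/2 (v = 2*(-1) - 5*½ = -2 - 5/2 = -9/2 ≈ -4.5000)
H = 11/52 (H = (-9/2 - 1)/(-6 + 4*(-5)) = -11/(2*(-6 - 20)) = -11/2/(-26) = -11/2*(-1/26) = 11/52 ≈ 0.21154)
H*A = (11/52)*56 = 154/13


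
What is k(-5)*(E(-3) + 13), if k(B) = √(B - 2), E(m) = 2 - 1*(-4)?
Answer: 19*I*√7 ≈ 50.269*I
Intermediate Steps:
E(m) = 6 (E(m) = 2 + 4 = 6)
k(B) = √(-2 + B)
k(-5)*(E(-3) + 13) = √(-2 - 5)*(6 + 13) = √(-7)*19 = (I*√7)*19 = 19*I*√7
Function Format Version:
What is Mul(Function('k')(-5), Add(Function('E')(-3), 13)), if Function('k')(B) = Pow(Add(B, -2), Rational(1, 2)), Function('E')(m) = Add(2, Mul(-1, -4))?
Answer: Mul(19, I, Pow(7, Rational(1, 2))) ≈ Mul(50.269, I)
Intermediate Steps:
Function('E')(m) = 6 (Function('E')(m) = Add(2, 4) = 6)
Function('k')(B) = Pow(Add(-2, B), Rational(1, 2))
Mul(Function('k')(-5), Add(Function('E')(-3), 13)) = Mul(Pow(Add(-2, -5), Rational(1, 2)), Add(6, 13)) = Mul(Pow(-7, Rational(1, 2)), 19) = Mul(Mul(I, Pow(7, Rational(1, 2))), 19) = Mul(19, I, Pow(7, Rational(1, 2)))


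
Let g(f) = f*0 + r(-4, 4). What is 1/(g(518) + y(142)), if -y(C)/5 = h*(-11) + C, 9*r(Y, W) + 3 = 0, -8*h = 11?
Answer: -24/18863 ≈ -0.0012723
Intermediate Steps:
h = -11/8 (h = -⅛*11 = -11/8 ≈ -1.3750)
r(Y, W) = -⅓ (r(Y, W) = -⅓ + (⅑)*0 = -⅓ + 0 = -⅓)
g(f) = -⅓ (g(f) = f*0 - ⅓ = 0 - ⅓ = -⅓)
y(C) = -605/8 - 5*C (y(C) = -5*(-11/8*(-11) + C) = -5*(121/8 + C) = -605/8 - 5*C)
1/(g(518) + y(142)) = 1/(-⅓ + (-605/8 - 5*142)) = 1/(-⅓ + (-605/8 - 710)) = 1/(-⅓ - 6285/8) = 1/(-18863/24) = -24/18863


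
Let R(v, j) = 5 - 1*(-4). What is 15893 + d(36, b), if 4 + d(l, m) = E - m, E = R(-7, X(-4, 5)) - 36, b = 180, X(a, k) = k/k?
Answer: 15682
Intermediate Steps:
X(a, k) = 1
R(v, j) = 9 (R(v, j) = 5 + 4 = 9)
E = -27 (E = 9 - 36 = -27)
d(l, m) = -31 - m (d(l, m) = -4 + (-27 - m) = -31 - m)
15893 + d(36, b) = 15893 + (-31 - 1*180) = 15893 + (-31 - 180) = 15893 - 211 = 15682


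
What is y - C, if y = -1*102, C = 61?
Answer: -163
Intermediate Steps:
y = -102
y - C = -102 - 1*61 = -102 - 61 = -163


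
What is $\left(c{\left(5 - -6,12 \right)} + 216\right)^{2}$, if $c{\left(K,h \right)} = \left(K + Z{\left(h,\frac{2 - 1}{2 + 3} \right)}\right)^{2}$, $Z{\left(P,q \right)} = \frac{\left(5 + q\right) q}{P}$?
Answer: $\frac{58149302573761}{506250000} \approx 1.1486 \cdot 10^{5}$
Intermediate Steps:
$Z{\left(P,q \right)} = \frac{q \left(5 + q\right)}{P}$
$c{\left(K,h \right)} = \left(K + \frac{26}{25 h}\right)^{2}$ ($c{\left(K,h \right)} = \left(K + \frac{\frac{2 - 1}{2 + 3} \left(5 + \frac{2 - 1}{2 + 3}\right)}{h}\right)^{2} = \left(K + \frac{1 \cdot \frac{1}{5} \left(5 + 1 \cdot \frac{1}{5}\right)}{h}\right)^{2} = \left(K + \frac{5 + \frac{1}{5}}{5 h}\right)^{2} = \left(K + \frac{1}{5} \frac{1}{h} \frac{26}{5}\right)^{2} = \left(K + \frac{26}{25 h}\right)^{2}$)
$\left(c{\left(5 - -6,12 \right)} + 216\right)^{2} = \left(\frac{\left(26 + 25 \left(5 - -6\right) 12\right)^{2}}{625 \cdot 144} + 216\right)^{2} = \left(\frac{1}{625} \cdot \frac{1}{144} \left(26 + 25 \left(5 + 6\right) 12\right)^{2} + 216\right)^{2} = \left(\frac{1}{625} \cdot \frac{1}{144} \left(26 + 25 \cdot 11 \cdot 12\right)^{2} + 216\right)^{2} = \left(\frac{1}{625} \cdot \frac{1}{144} \left(26 + 3300\right)^{2} + 216\right)^{2} = \left(\frac{1}{625} \cdot \frac{1}{144} \cdot 3326^{2} + 216\right)^{2} = \left(\frac{1}{625} \cdot \frac{1}{144} \cdot 11062276 + 216\right)^{2} = \left(\frac{2765569}{22500} + 216\right)^{2} = \left(\frac{7625569}{22500}\right)^{2} = \frac{58149302573761}{506250000}$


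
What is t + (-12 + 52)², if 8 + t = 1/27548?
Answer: 43856417/27548 ≈ 1592.0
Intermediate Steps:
t = -220383/27548 (t = -8 + 1/27548 = -220383/27548 ≈ -8.0000)
t + (-12 + 52)² = -220383/27548 + (-12 + 52)² = -220383/27548 + 40² = -220383/27548 + 1600 = 43856417/27548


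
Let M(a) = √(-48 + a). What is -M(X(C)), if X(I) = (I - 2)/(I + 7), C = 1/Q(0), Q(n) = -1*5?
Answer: -I*√55862/34 ≈ -6.9515*I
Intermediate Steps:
Q(n) = -5
C = -⅕ (C = 1/(-5) = -⅕ ≈ -0.20000)
X(I) = (-2 + I)/(7 + I)
-M(X(C)) = -√(-48 + (-2 - ⅕)/(7 - ⅕)) = -√(-48 - 11/5/(34/5)) = -√(-48 + (5/34)*(-11/5)) = -√(-48 - 11/34) = -√(-1643/34) = -I*√55862/34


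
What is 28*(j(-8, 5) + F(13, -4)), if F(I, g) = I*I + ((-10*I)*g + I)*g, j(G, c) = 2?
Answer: -54908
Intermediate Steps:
F(I, g) = I² + g*(I - 10*I*g) (F(I, g) = I² + (-10*I*g + I)*g = I² + (I - 10*I*g)*g = I² + g*(I - 10*I*g))
28*(j(-8, 5) + F(13, -4)) = 28*(2 + 13*(13 - 4 - 10*(-4)²)) = 28*(2 + 13*(13 - 4 - 10*16)) = 28*(2 + 13*(13 - 4 - 160)) = 28*(2 + 13*(-151)) = 28*(2 - 1963) = 28*(-1961) = -54908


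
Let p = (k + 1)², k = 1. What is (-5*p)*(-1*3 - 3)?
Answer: 120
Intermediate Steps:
p = 4 (p = (1 + 1)² = 2² = 4)
(-5*p)*(-1*3 - 3) = (-5*4)*(-1*3 - 3) = -20*(-3 - 3) = -20*(-6) = 120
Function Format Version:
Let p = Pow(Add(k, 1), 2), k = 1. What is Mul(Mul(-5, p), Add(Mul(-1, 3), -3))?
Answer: 120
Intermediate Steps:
p = 4 (p = Pow(Add(1, 1), 2) = Pow(2, 2) = 4)
Mul(Mul(-5, p), Add(Mul(-1, 3), -3)) = Mul(Mul(-5, 4), Add(Mul(-1, 3), -3)) = Mul(-20, Add(-3, -3)) = Mul(-20, -6) = 120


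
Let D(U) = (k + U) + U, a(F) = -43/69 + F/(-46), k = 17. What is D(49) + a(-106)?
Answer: 8051/69 ≈ 116.68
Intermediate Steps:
a(F) = -43/69 - F/46 (a(F) = -43*1/69 + F*(-1/46) = -43/69 - F/46)
D(U) = 17 + 2*U (D(U) = (17 + U) + U = 17 + 2*U)
D(49) + a(-106) = (17 + 2*49) + (-43/69 - 1/46*(-106)) = (17 + 98) + (-43/69 + 53/23) = 115 + 116/69 = 8051/69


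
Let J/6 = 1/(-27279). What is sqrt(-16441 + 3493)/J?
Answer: -9093*I*sqrt(3237) ≈ -5.1734e+5*I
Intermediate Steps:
J = -2/9093 (J = 6/(-27279) = 6*(-1/27279) = -2/9093 ≈ -0.00021995)
sqrt(-16441 + 3493)/J = sqrt(-16441 + 3493)/(-2/9093) = sqrt(-12948)*(-9093/2) = (2*I*sqrt(3237))*(-9093/2) = -9093*I*sqrt(3237)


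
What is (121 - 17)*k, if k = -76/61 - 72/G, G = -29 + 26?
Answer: 144352/61 ≈ 2366.4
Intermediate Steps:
G = -3
k = 1388/61 (k = -76/61 - 72/(-3) = -76*1/61 - 72*(-⅓) = -76/61 + 24 = 1388/61 ≈ 22.754)
(121 - 17)*k = (121 - 17)*(1388/61) = 104*(1388/61) = 144352/61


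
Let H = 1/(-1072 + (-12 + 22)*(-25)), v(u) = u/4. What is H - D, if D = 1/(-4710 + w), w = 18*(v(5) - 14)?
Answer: -7235/13060038 ≈ -0.00055398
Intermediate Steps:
v(u) = u/4 (v(u) = u*(¼) = u/4)
w = -459/2 (w = 18*((¼)*5 - 14) = 18*(5/4 - 14) = 18*(-51/4) = -459/2 ≈ -229.50)
D = -2/9879 (D = 1/(-4710 - 459/2) = 1/(-9879/2) = -2/9879 ≈ -0.00020245)
H = -1/1322 (H = 1/(-1072 + 10*(-25)) = 1/(-1072 - 250) = 1/(-1322) = -1/1322 ≈ -0.00075643)
H - D = -1/1322 - 1*(-2/9879) = -1/1322 + 2/9879 = -7235/13060038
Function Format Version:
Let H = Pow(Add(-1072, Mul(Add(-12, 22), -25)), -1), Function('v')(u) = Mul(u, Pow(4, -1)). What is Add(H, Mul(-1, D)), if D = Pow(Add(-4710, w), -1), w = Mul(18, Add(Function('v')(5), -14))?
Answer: Rational(-7235, 13060038) ≈ -0.00055398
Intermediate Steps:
Function('v')(u) = Mul(Rational(1, 4), u) (Function('v')(u) = Mul(u, Rational(1, 4)) = Mul(Rational(1, 4), u))
w = Rational(-459, 2) (w = Mul(18, Add(Mul(Rational(1, 4), 5), -14)) = Mul(18, Add(Rational(5, 4), -14)) = Mul(18, Rational(-51, 4)) = Rational(-459, 2) ≈ -229.50)
D = Rational(-2, 9879) (D = Pow(Add(-4710, Rational(-459, 2)), -1) = Pow(Rational(-9879, 2), -1) = Rational(-2, 9879) ≈ -0.00020245)
H = Rational(-1, 1322) (H = Pow(Add(-1072, Mul(10, -25)), -1) = Pow(Add(-1072, -250), -1) = Pow(-1322, -1) = Rational(-1, 1322) ≈ -0.00075643)
Add(H, Mul(-1, D)) = Add(Rational(-1, 1322), Mul(-1, Rational(-2, 9879))) = Add(Rational(-1, 1322), Rational(2, 9879)) = Rational(-7235, 13060038)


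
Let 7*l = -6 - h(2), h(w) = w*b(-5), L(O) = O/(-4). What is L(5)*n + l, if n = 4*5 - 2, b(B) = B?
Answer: -307/14 ≈ -21.929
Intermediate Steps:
L(O) = -O/4 (L(O) = O*(-¼) = -O/4)
n = 18 (n = 20 - 2 = 18)
h(w) = -5*w (h(w) = w*(-5) = -5*w)
l = 4/7 (l = (-6 - (-5)*2)/7 = (-6 - 1*(-10))/7 = (-6 + 10)/7 = (⅐)*4 = 4/7 ≈ 0.57143)
L(5)*n + l = -¼*5*18 + 4/7 = -5/4*18 + 4/7 = -45/2 + 4/7 = -307/14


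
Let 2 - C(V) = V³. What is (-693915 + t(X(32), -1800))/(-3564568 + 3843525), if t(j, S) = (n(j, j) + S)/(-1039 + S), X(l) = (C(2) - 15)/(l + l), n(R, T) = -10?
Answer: -1970022875/791958923 ≈ -2.4875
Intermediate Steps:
C(V) = 2 - V³
X(l) = -21/(2*l) (X(l) = ((2 - 1*2³) - 15)/(l + l) = ((2 - 1*8) - 15)/((2*l)) = ((2 - 8) - 15)*(1/(2*l)) = (-6 - 15)*(1/(2*l)) = -21/(2*l))
t(j, S) = (-10 + S)/(-1039 + S)
(-693915 + t(X(32), -1800))/(-3564568 + 3843525) = (-693915 + (-10 - 1800)/(-1039 - 1800))/(-3564568 + 3843525) = (-693915 - 1810/(-2839))/278957 = (-693915 - 1/2839*(-1810))*(1/278957) = (-693915 + 1810/2839)*(1/278957) = -1970022875/2839*1/278957 = -1970022875/791958923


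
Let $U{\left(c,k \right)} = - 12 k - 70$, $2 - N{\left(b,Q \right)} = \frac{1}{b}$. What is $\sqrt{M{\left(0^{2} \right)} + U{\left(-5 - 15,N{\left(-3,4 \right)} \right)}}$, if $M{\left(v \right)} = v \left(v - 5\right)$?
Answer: $7 i \sqrt{2} \approx 9.8995 i$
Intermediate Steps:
$N{\left(b,Q \right)} = 2 - \frac{1}{b}$
$M{\left(v \right)} = v \left(-5 + v\right)$
$U{\left(c,k \right)} = -70 - 12 k$
$\sqrt{M{\left(0^{2} \right)} + U{\left(-5 - 15,N{\left(-3,4 \right)} \right)}} = \sqrt{0^{2} \left(-5 + 0^{2}\right) - \left(70 + 12 \left(2 - \frac{1}{-3}\right)\right)} = \sqrt{0 \left(-5 + 0\right) - \left(70 + 12 \left(2 - - \frac{1}{3}\right)\right)} = \sqrt{0 \left(-5\right) - \left(70 + 12 \left(2 + \frac{1}{3}\right)\right)} = \sqrt{0 - 98} = \sqrt{-98} = 7 i \sqrt{2}$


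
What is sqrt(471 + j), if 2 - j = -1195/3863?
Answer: sqrt(7063086022)/3863 ≈ 21.756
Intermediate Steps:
j = 8921/3863 (j = 2 - (-1195)/3863 = 2 - 1*(-1195/3863) = 2 + 1195/3863 = 8921/3863 ≈ 2.3093)
sqrt(471 + j) = sqrt(471 + 8921/3863) = sqrt(1828394/3863) = sqrt(7063086022)/3863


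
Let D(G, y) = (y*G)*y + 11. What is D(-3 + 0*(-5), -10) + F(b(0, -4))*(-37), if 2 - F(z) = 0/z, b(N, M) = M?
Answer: -363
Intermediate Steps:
D(G, y) = 11 + G*y² (D(G, y) = (G*y)*y + 11 = G*y² + 11 = 11 + G*y²)
F(z) = 2 (F(z) = 2 - 0/z = 2 - 1*0 = 2 + 0 = 2)
D(-3 + 0*(-5), -10) + F(b(0, -4))*(-37) = (11 + (-3 + 0*(-5))*(-10)²) + 2*(-37) = (11 + (-3 + 0)*100) - 74 = (11 - 3*100) - 74 = (11 - 300) - 74 = -289 - 74 = -363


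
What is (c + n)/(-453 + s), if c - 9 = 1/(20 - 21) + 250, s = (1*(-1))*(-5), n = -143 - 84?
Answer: -31/448 ≈ -0.069196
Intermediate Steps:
n = -227
s = 5 (s = -1*(-5) = 5)
c = 258 (c = 9 + (1/(20 - 21) + 250) = 9 + (1/(-1) + 250) = 9 + (-1 + 250) = 9 + 249 = 258)
(c + n)/(-453 + s) = (258 - 227)/(-453 + 5) = 31/(-448) = 31*(-1/448) = -31/448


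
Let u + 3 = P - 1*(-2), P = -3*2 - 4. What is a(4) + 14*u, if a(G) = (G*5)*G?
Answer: -74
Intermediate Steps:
a(G) = 5*G² (a(G) = (5*G)*G = 5*G²)
P = -10 (P = -6 - 4 = -10)
u = -11 (u = -3 + (-10 - 1*(-2)) = -3 + (-10 + 2) = -3 - 8 = -11)
a(4) + 14*u = 5*4² + 14*(-11) = 5*16 - 154 = 80 - 154 = -74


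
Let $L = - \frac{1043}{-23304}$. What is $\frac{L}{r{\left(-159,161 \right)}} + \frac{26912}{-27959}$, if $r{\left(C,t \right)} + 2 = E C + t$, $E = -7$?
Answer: $- \frac{797714858219}{828779913792} \approx -0.96252$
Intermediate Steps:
$r{\left(C,t \right)} = -2 + t - 7 C$ ($r{\left(C,t \right)} = -2 - \left(- t + 7 C\right) = -2 + t - 7 C$)
$L = \frac{1043}{23304}$ ($L = \left(-1043\right) \left(- \frac{1}{23304}\right) = \frac{1043}{23304} \approx 0.044756$)
$\frac{L}{r{\left(-159,161 \right)}} + \frac{26912}{-27959} = \frac{1043}{23304 \left(-2 + 161 - -1113\right)} + \frac{26912}{-27959} = \frac{1043}{23304 \left(-2 + 161 + 1113\right)} + 26912 \left(- \frac{1}{27959}\right) = \frac{1043}{23304 \cdot 1272} - \frac{26912}{27959} = \frac{1043}{23304} \cdot \frac{1}{1272} - \frac{26912}{27959} = \frac{1043}{29642688} - \frac{26912}{27959} = - \frac{797714858219}{828779913792}$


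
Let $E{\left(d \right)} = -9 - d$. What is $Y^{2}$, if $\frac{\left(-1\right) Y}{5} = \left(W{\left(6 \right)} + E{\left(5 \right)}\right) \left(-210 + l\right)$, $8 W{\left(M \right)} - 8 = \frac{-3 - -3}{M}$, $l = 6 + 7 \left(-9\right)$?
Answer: $301196025$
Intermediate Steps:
$l = -57$ ($l = 6 - 63 = -57$)
$W{\left(M \right)} = 1$ ($W{\left(M \right)} = 1 + \frac{\left(-3 - -3\right) \frac{1}{M}}{8} = 1 + \frac{\left(-3 + 3\right) \frac{1}{M}}{8} = 1 + \frac{0 \frac{1}{M}}{8} = 1 + \frac{1}{8} \cdot 0 = 1 + 0 = 1$)
$Y = -17355$ ($Y = - 5 \left(1 - 14\right) \left(-210 - 57\right) = - 5 \left(1 - 14\right) \left(-267\right) = - 5 \left(\left(-13\right) \left(-267\right)\right) = \left(-5\right) 3471 = -17355$)
$Y^{2} = \left(-17355\right)^{2} = 301196025$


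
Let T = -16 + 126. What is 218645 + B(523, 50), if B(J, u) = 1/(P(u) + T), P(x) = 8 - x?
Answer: 14867861/68 ≈ 2.1865e+5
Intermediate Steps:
T = 110
B(J, u) = 1/(118 - u) (B(J, u) = 1/((8 - u) + 110) = 1/(118 - u))
218645 + B(523, 50) = 218645 - 1/(-118 + 50) = 218645 - 1/(-68) = 218645 - 1*(-1/68) = 218645 + 1/68 = 14867861/68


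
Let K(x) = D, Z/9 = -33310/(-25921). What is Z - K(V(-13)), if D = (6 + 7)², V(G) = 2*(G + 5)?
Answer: -4080859/25921 ≈ -157.43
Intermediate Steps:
V(G) = 10 + 2*G (V(G) = 2*(5 + G) = 10 + 2*G)
Z = 299790/25921 (Z = 9*(-33310/(-25921)) = 9*(-33310*(-1/25921)) = 9*(33310/25921) = 299790/25921 ≈ 11.566)
D = 169 (D = 13² = 169)
K(x) = 169
Z - K(V(-13)) = 299790/25921 - 1*169 = 299790/25921 - 169 = -4080859/25921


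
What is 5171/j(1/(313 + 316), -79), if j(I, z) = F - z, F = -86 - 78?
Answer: -5171/85 ≈ -60.835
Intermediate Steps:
F = -164
j(I, z) = -164 - z
5171/j(1/(313 + 316), -79) = 5171/(-164 - 1*(-79)) = 5171/(-164 + 79) = 5171/(-85) = 5171*(-1/85) = -5171/85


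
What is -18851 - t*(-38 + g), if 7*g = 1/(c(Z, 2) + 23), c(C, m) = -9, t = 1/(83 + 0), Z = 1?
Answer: -153330311/8134 ≈ -18851.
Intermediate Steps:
t = 1/83 ≈ 0.012048
g = 1/98 (g = 1/(7*(-9 + 23)) = (1/7)/14 = (1/7)*(1/14) = 1/98 ≈ 0.010204)
-18851 - t*(-38 + g) = -18851 - (-38 + 1/98)/83 = -18851 - (-3723)/(83*98) = -18851 - 1*(-3723/8134) = -18851 + 3723/8134 = -153330311/8134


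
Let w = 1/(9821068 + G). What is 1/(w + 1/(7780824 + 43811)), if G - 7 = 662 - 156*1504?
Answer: 75015659928755/17411748 ≈ 4.3083e+6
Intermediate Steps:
G = -233955 (G = 7 + (662 - 156*1504) = 7 + (662 - 234624) = 7 - 233962 = -233955)
w = 1/9587113 (w = 1/(9821068 - 233955) = 1/9587113 ≈ 1.0431e-7)
1/(w + 1/(7780824 + 43811)) = 1/(1/9587113 + 1/(7780824 + 43811)) = 1/(1/9587113 + 1/7824635) = 1/(17411748/75015659928755) = 75015659928755/17411748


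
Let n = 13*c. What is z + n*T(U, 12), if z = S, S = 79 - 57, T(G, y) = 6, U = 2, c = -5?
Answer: -368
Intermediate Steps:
S = 22
z = 22
n = -65 (n = 13*(-5) = -65)
z + n*T(U, 12) = 22 - 65*6 = 22 - 390 = -368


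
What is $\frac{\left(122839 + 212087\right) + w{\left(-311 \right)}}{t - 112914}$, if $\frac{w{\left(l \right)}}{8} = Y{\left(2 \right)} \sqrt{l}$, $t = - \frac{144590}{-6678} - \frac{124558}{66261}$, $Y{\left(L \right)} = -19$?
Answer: $- \frac{24700287766518}{8325779191991} + \frac{11209770936 i \sqrt{311}}{8325779191991} \approx -2.9667 + 0.023744 i$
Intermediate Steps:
$t = \frac{1458146611}{73748493}$ ($t = \left(-144590\right) \left(- \frac{1}{6678}\right) - \frac{124558}{66261} = \frac{72295}{3339} - \frac{124558}{66261} = \frac{1458146611}{73748493} \approx 19.772$)
$w{\left(l \right)} = - 152 \sqrt{l}$ ($w{\left(l \right)} = 8 \left(- 19 \sqrt{l}\right) = - 152 \sqrt{l}$)
$\frac{\left(122839 + 212087\right) + w{\left(-311 \right)}}{t - 112914} = \frac{\left(122839 + 212087\right) - 152 \sqrt{-311}}{\frac{1458146611}{73748493} - 112914} = \frac{334926 - 152 i \sqrt{311}}{- \frac{8325779191991}{73748493}} = \left(334926 - 152 i \sqrt{311}\right) \left(- \frac{73748493}{8325779191991}\right) = - \frac{24700287766518}{8325779191991} + \frac{11209770936 i \sqrt{311}}{8325779191991}$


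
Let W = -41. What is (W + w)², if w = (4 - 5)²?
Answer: 1600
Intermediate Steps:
w = 1 (w = (-1)² = 1)
(W + w)² = (-41 + 1)² = (-40)² = 1600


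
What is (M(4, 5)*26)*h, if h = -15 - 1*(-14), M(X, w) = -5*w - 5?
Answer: 780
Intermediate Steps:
M(X, w) = -5 - 5*w
h = -1 (h = -15 + 14 = -1)
(M(4, 5)*26)*h = ((-5 - 5*5)*26)*(-1) = ((-5 - 25)*26)*(-1) = -30*26*(-1) = -780*(-1) = 780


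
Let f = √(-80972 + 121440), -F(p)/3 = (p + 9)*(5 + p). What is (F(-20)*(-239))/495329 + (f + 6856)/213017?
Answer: 28596951809/105513497593 + 2*√10117/213017 ≈ 0.27197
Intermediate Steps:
F(p) = -3*(5 + p)*(9 + p) (F(p) = -3*(p + 9)*(5 + p) = -3*(9 + p)*(5 + p) = -3*(5 + p)*(9 + p))
f = 2*√10117 (f = √40468 = 2*√10117 ≈ 201.17)
(F(-20)*(-239))/495329 + (f + 6856)/213017 = ((-135 - 42*(-20) - 3*(-20)²)*(-239))/495329 + (2*√10117 + 6856)/213017 = ((-135 + 840 - 3*400)*(-239))*(1/495329) + (6856 + 2*√10117)*(1/213017) = ((-135 + 840 - 1200)*(-239))*(1/495329) + (6856/213017 + 2*√10117/213017) = -495*(-239)*(1/495329) + (6856/213017 + 2*√10117/213017) = 118305*(1/495329) + (6856/213017 + 2*√10117/213017) = 118305/495329 + (6856/213017 + 2*√10117/213017) = 28596951809/105513497593 + 2*√10117/213017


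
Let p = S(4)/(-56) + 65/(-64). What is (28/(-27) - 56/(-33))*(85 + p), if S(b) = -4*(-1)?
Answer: 29239/528 ≈ 55.377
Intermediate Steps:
S(b) = 4
p = -487/448 (p = 4/(-56) + 65/(-64) = 4*(-1/56) + 65*(-1/64) = -1/14 - 65/64 = -487/448 ≈ -1.0871)
(28/(-27) - 56/(-33))*(85 + p) = (28/(-27) - 56/(-33))*(85 - 487/448) = (28*(-1/27) - 56*(-1/33))*(37593/448) = (-28/27 + 56/33)*(37593/448) = (196/297)*(37593/448) = 29239/528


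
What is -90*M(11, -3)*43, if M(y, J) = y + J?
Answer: -30960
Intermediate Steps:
M(y, J) = J + y
-90*M(11, -3)*43 = -90*(-3 + 11)*43 = -90*8*43 = -720*43 = -30960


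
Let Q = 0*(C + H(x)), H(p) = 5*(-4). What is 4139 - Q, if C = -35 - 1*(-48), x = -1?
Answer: 4139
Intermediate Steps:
H(p) = -20
C = 13 (C = -35 + 48 = 13)
Q = 0 (Q = 0*(13 - 20) = 0*(-7) = 0)
4139 - Q = 4139 - 1*0 = 4139 + 0 = 4139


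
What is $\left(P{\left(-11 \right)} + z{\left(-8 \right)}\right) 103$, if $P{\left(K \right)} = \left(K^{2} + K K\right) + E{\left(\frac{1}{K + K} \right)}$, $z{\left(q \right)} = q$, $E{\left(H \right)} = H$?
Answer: $\frac{530141}{22} \approx 24097.0$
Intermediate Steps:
$P{\left(K \right)} = \frac{1}{2 K} + 2 K^{2}$ ($P{\left(K \right)} = \left(K^{2} + K K\right) + \frac{1}{K + K} = \left(K^{2} + K^{2}\right) + \frac{1}{2 K} = 2 K^{2} + \frac{1}{2 K} = \frac{1}{2 K} + 2 K^{2}$)
$\left(P{\left(-11 \right)} + z{\left(-8 \right)}\right) 103 = \left(\frac{1 + 4 \left(-11\right)^{3}}{2 \left(-11\right)} - 8\right) 103 = \left(\frac{1}{2} \left(- \frac{1}{11}\right) \left(1 + 4 \left(-1331\right)\right) - 8\right) 103 = \left(\frac{1}{2} \left(- \frac{1}{11}\right) \left(1 - 5324\right) - 8\right) 103 = \left(\frac{1}{2} \left(- \frac{1}{11}\right) \left(-5323\right) - 8\right) 103 = \left(\frac{5323}{22} - 8\right) 103 = \frac{5147}{22} \cdot 103 = \frac{530141}{22}$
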